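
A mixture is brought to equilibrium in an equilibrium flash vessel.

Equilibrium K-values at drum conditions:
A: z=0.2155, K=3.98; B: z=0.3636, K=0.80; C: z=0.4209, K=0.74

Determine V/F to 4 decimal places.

V/F = 0.6621

Material balance + equilibrium reduce to Σ zᵢ(Kᵢ−1)/(1+V/F(Kᵢ−1)) = 0.
Check two-phase: ΣzᵢKᵢ = 1.4600 > 1 and Σzᵢ/Kᵢ = 1.0774 > 1, so g(0) = 0.4600 > 0 and g(1) = -0.0774 < 0.
Newton iteration, V/F⁰ = 0.5:
  V/F = 0.5000: g = 0.05132, g' = -0.3642 → V/F = 0.6409
  V/F = 0.6409: g = 0.00596, g' = -0.2861 → V/F = 0.6618
  V/F = 0.6618: g = 0.00009, g' = -0.2775 → V/F = 0.6621
Converged at V/F = 0.6621.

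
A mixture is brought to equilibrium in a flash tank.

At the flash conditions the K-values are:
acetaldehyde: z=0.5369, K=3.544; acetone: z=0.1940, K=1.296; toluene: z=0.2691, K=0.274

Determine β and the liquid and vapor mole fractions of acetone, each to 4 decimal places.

β = 0.8248, x_acetone = 0.1559, y_acetone = 0.2021

Newton–Raphson from β = 0.5:
  β = 0.5000: g = 0.34450, g' = -1.0356 → β = 0.8327
  β = 0.8327: g = -0.00990, g' = -1.2751 → β = 0.8249
  β = 0.8249: g = -0.00008, g' = -1.2544 → β = 0.8248
Converged at β = 0.8248.
Compositions from xᵢ = zᵢ/(1+β(Kᵢ−1)), yᵢ = Kᵢxᵢ:
  acetaldehyde: x = 0.1733, y = 0.6141
  acetone: x = 0.1559, y = 0.2021
  toluene: x = 0.6708, y = 0.1838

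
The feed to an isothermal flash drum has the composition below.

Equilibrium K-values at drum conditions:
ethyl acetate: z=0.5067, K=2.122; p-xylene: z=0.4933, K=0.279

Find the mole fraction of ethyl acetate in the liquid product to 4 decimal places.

x_ethyl acetate = 0.3912

Rachford–Rice: g(V/F) = Σ zᵢ(Kᵢ−1)/(1+V/F(Kᵢ−1)) = 0.
Check two-phase: ΣzᵢKᵢ = 1.2128 > 1 and Σzᵢ/Kᵢ = 2.0069 > 1, so g(0) = 0.2128 > 0 and g(1) = -1.0069 < 0.
Iterate (Newton) starting at V/F = 0.65:
  V/F = 0.6500: g = -0.34061, g' = -1.1216 → V/F = 0.3463
  V/F = 0.3463: g = -0.06460, g' = -0.7863 → V/F = 0.2642
  V/F = 0.2642: g = -0.00081, g' = -0.7708 → V/F = 0.2631
Converged at V/F = 0.2631.
Compositions from xᵢ = zᵢ/(1+V/F(Kᵢ−1)), yᵢ = Kᵢxᵢ:
  ethyl acetate: x = 0.3912, y = 0.8301
  p-xylene: x = 0.6088, y = 0.1699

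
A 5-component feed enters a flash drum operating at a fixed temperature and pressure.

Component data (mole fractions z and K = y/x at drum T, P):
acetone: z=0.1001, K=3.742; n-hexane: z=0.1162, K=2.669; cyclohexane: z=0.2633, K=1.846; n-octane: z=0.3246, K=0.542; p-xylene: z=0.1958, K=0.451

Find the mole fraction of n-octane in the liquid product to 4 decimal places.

x_n-octane = 0.4388

Newton iteration, V/F⁰ = 0.5:
  V/F = 0.5000: g = 0.03703, g' = -0.5498 → V/F = 0.5673
  V/F = 0.5673: g = 0.00054, g' = -0.5354 → V/F = 0.5684
Converged at V/F = 0.5684.
Compositions from xᵢ = zᵢ/(1+V/F(Kᵢ−1)), yᵢ = Kᵢxᵢ:
  acetone: x = 0.0391, y = 0.1464
  n-hexane: x = 0.0596, y = 0.1592
  cyclohexane: x = 0.1778, y = 0.3282
  n-octane: x = 0.4388, y = 0.2378
  p-xylene: x = 0.2846, y = 0.1284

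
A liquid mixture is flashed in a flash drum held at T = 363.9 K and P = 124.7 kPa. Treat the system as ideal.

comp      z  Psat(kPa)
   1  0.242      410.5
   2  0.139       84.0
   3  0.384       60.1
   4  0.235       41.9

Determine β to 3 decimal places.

β = 0.126

Raoult's law: Kᵢ = Pᵢˢᵃᵗ/P = Pᵢˢᵃᵗ/124.7.
  K_1 = 410.5/124.7 = 3.29190, K_2 = 84.0/124.7 = 0.67362, K_3 = 60.1/124.7 = 0.48196, K_4 = 41.9/124.7 = 0.33601
Iterate (Newton) starting at β = 0.58:
  β = 0.580: g = -0.3560, g' = -0.741 → β = 0.100
  β = 0.100: g = 0.0275, g' = -1.091 → β = 0.125
  β = 0.125: g = 0.0009, g' = -1.025 → β = 0.126
Converged at β = 0.126.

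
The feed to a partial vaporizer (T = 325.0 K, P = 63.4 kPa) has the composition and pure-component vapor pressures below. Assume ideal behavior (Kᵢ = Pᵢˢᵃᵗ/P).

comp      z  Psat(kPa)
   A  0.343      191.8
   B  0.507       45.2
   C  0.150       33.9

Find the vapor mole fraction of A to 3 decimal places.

Raoult's law: Kᵢ = Pᵢˢᵃᵗ/P = Pᵢˢᵃᵗ/63.4.
  K_A = 191.8/63.4 = 3.02524, K_B = 45.2/63.4 = 0.71293, K_C = 33.9/63.4 = 0.53470
Let β = V/F and solve Σ zᵢ(Kᵢ−1)/(1+β(Kᵢ−1)) = 0.
Check two-phase: ΣzᵢKᵢ = 1.479 > 1 and Σzᵢ/Kᵢ = 1.105 > 1, so g(0) = 0.479 > 0 and g(1) = -0.105 < 0.
Newton–Raphson from β = 0.39:
  β = 0.390: g = 0.1390, g' = -0.541 → β = 0.647
  β = 0.647: g = 0.0221, g' = -0.393 → β = 0.703
  β = 0.703: g = 0.0005, g' = -0.377 → β = 0.704
Converged at β = 0.704.
Compositions from xᵢ = zᵢ/(1+β(Kᵢ−1)), yᵢ = Kᵢxᵢ:
  A: x = 0.141, y = 0.428
  B: x = 0.636, y = 0.453
  C: x = 0.223, y = 0.119

y_A = 0.428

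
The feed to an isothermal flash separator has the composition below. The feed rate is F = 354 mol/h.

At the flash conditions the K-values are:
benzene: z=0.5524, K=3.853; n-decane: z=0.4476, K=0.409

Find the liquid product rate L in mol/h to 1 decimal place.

Material balance + equilibrium reduce to Σ zᵢ(Kᵢ−1)/(1+V/F(Kᵢ−1)) = 0.
g(0) = ΣzᵢKᵢ − 1 = 1.3115 and g(1) = 1 − Σzᵢ/Kᵢ = -0.2377, so a root lies in (0, 1).
Binary case is linear: z₁(K₁−1)(1+V/F(K₂−1)) + z₂(K₂−1)(1+V/F(K₁−1)) = 0
⇒ V/F = [z₁(K₁−1)+z₂(K₂−1)] / [−(K₁−1)(K₂−1)] = 1.31147/1.68612 = 0.7778
Then V = V/F·F = 0.7778·354 = 275.3 mol/h and L = F − V = 78.7 mol/h.

L = 78.7 mol/h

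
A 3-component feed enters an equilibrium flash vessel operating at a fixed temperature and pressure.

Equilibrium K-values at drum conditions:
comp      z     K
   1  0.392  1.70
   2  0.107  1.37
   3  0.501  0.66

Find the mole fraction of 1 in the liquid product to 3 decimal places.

x_1 = 0.268

Let ψ = V/F and solve Σ zᵢ(Kᵢ−1)/(1+ψ(Kᵢ−1)) = 0.
g(0) = ΣzᵢKᵢ − 1 = 0.144 and g(1) = 1 − Σzᵢ/Kᵢ = -0.068, so a root lies in (0, 1).
Newton–Raphson from ψ = 0.47:
  ψ = 0.470: g = 0.0375, g' = -0.201 → ψ = 0.656
  ψ = 0.656: g = 0.0007, g' = -0.196 → ψ = 0.659
Converged at ψ = 0.659.
Compositions from xᵢ = zᵢ/(1+ψ(Kᵢ−1)), yᵢ = Kᵢxᵢ:
  1: x = 0.268, y = 0.456
  2: x = 0.086, y = 0.118
  3: x = 0.646, y = 0.426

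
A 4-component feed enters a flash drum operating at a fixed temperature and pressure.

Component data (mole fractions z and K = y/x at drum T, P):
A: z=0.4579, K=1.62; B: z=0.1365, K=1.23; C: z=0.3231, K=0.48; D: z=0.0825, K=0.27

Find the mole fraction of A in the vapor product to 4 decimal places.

y_A = 0.6330

Newton iteration, ψ⁰ = 0.69:
  ψ = 0.6900: g = -0.15744, g' = -0.4827 → ψ = 0.3638
  ψ = 0.3638: g = -0.02861, g' = -0.3377 → ψ = 0.2791
  ψ = 0.2791: g = -0.00066, g' = -0.3232 → ψ = 0.2771
Converged at ψ = 0.2771.
Compositions from xᵢ = zᵢ/(1+ψ(Kᵢ−1)), yᵢ = Kᵢxᵢ:
  A: x = 0.3908, y = 0.6330
  B: x = 0.1283, y = 0.1578
  C: x = 0.3775, y = 0.1812
  D: x = 0.1034, y = 0.0279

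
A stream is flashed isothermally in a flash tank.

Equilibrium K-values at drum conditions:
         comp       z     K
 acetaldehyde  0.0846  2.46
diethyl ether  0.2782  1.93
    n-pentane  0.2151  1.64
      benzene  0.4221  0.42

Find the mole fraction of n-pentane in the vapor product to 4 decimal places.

Newton–Raphson from ψ = 0.5:
  ψ = 0.5000: g = 0.00748, g' = -0.5046 → ψ = 0.5148
Converged at ψ = 0.5148.
Compositions from xᵢ = zᵢ/(1+ψ(Kᵢ−1)), yᵢ = Kᵢxᵢ:
  acetaldehyde: x = 0.0483, y = 0.1188
  diethyl ether: x = 0.1881, y = 0.3631
  n-pentane: x = 0.1618, y = 0.2653
  benzene: x = 0.6018, y = 0.2527

y_n-pentane = 0.2653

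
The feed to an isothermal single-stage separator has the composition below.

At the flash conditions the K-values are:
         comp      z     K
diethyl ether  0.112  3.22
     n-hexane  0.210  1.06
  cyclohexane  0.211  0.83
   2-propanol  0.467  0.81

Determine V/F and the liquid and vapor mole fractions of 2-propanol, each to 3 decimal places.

V/F = 0.455, x_2-propanol = 0.511, y_2-propanol = 0.414

Material balance + equilibrium reduce to Σ zᵢ(Kᵢ−1)/(1+V/F(Kᵢ−1)) = 0.
Feasibility: ΣzᵢKᵢ = 1.137, Σzᵢ/Kᵢ = 1.064 — both > 1, two phases present.
Newton iteration, V/F⁰ = 0.4:
  V/F = 0.400: g = 0.0095, g' = -0.182 → V/F = 0.452
  V/F = 0.452: g = 0.0004, g' = -0.166 → V/F = 0.455
Converged at V/F = 0.455.
Compositions from xᵢ = zᵢ/(1+V/F(Kᵢ−1)), yᵢ = Kᵢxᵢ:
  diethyl ether: x = 0.056, y = 0.179
  n-hexane: x = 0.204, y = 0.217
  cyclohexane: x = 0.229, y = 0.190
  2-propanol: x = 0.511, y = 0.414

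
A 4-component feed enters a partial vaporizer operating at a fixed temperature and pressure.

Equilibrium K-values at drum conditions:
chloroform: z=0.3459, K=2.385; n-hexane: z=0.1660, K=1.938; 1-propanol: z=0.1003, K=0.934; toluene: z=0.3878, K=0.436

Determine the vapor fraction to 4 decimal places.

Rachford–Rice: g(ψ) = Σ zᵢ(Kᵢ−1)/(1+ψ(Kᵢ−1)) = 0.
Feasibility: ΣzᵢKᵢ = 1.4094, Σzᵢ/Kᵢ = 1.2275 — both > 1, two phases present.
Newton–Raphson from ψ = 0.46:
  ψ = 0.4600: g = 0.09924, g' = -0.5442 → ψ = 0.6423
  ψ = 0.6423: g = 0.00081, g' = -0.5465 → ψ = 0.6438
Converged at ψ = 0.6438.

ψ = 0.6438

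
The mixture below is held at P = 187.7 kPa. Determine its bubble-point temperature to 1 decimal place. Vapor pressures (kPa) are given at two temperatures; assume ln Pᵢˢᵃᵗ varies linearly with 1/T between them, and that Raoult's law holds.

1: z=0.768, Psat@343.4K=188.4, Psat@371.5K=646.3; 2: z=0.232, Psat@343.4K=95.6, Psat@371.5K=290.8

Bubble-point temperature: ΣzᵢPᵢˢᵃᵗ(T) = P. Interpolate ln Pᵢˢᵃᵗ = aᵢ + bᵢ/T.
  T = 343.4 K: ΣzᵢPᵢˢᵃᵗ = 166.87 kPa
  T = 371.5 K: ΣzᵢPᵢˢᵃᵗ = 563.82 kPa
  T = 357.4 K: ΣzᵢPᵢˢᵃᵗ = 313.42 kPa
  T = 350.4 K: ΣzᵢPᵢˢᵃᵗ = 230.13 kPa
  T = 346.9 K: ΣzᵢPᵢˢᵃᵗ = 196.28 kPa
  T = 345.1 K: ΣzᵢPᵢˢᵃᵗ = 180.63 kPa
Interpolating between 345.1 K and 346.9 K gives T ≈ 345.9 K.

T = 345.9 K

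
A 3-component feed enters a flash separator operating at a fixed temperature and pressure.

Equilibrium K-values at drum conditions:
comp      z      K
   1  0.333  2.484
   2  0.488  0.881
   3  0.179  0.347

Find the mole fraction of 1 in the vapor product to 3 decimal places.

y_1 = 0.432

Material balance + equilibrium reduce to Σ zᵢ(Kᵢ−1)/(1+β(Kᵢ−1)) = 0.
Feasibility: ΣzᵢKᵢ = 1.319, Σzᵢ/Kᵢ = 1.204 — both > 1, two phases present.
Iterate (Newton) starting at β = 0.5:
  β = 0.500: g = 0.0484, g' = -0.418 → β = 0.616
Converged at β = 0.616.
Compositions from xᵢ = zᵢ/(1+β(Kᵢ−1)), yᵢ = Kᵢxᵢ:
  1: x = 0.174, y = 0.432
  2: x = 0.527, y = 0.464
  3: x = 0.299, y = 0.104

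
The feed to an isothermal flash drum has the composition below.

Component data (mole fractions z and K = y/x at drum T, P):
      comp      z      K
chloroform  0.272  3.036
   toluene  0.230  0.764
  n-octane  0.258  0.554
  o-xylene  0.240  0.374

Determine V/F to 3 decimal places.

V/F = 0.252

Material balance + equilibrium reduce to Σ zᵢ(Kᵢ−1)/(1+V/F(Kᵢ−1)) = 0.
Feasibility: ΣzᵢKᵢ = 1.234, Σzᵢ/Kᵢ = 1.498 — both > 1, two phases present.
Newton–Raphson from V/F = 0.62:
  V/F = 0.620: g = -0.2234, g' = -0.587 → V/F = 0.240
  V/F = 0.240: g = 0.0091, g' = -0.718 → V/F = 0.252
Converged at V/F = 0.252.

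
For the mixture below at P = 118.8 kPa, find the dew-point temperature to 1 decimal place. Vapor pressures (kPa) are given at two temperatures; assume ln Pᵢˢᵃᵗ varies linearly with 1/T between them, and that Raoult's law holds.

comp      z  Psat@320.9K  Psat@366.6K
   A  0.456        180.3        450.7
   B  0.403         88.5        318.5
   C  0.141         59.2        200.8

Dew-point temperature: Σzᵢ·P/Pᵢˢᵃᵗ(T) = 1. Interpolate ln Pᵢˢᵃᵗ = aᵢ + bᵢ/T.
  T = 320.9 K: ΣzᵢP/Pᵢˢᵃᵗ = 1.1244
  T = 366.6 K: ΣzᵢP/Pᵢˢᵃᵗ = 0.3539
  T = 343.8 K: ΣzᵢP/Pᵢˢᵃᵗ = 0.6044
  T = 332.4 K: ΣzᵢP/Pᵢˢᵃᵗ = 0.8138
  T = 326.6 K: ΣzᵢP/Pᵢˢᵃᵗ = 0.9550
  T = 323.8 K: ΣzᵢP/Pᵢˢᵃᵗ = 1.0339
Interpolating between 323.8 K and 326.6 K gives T ≈ 325.0 K.

T = 325.0 K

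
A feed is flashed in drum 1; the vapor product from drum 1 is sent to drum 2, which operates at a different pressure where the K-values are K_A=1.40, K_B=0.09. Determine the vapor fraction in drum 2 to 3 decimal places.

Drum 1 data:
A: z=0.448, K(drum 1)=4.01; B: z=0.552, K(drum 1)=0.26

Drum 1:
Rachford–Rice: g(ψ₁) = Σ zᵢ(Kᵢ−1)/(1+ψ₁(Kᵢ−1)) = 0.
Check two-phase: ΣzᵢKᵢ = 1.940 > 1 and Σzᵢ/Kᵢ = 2.235 > 1, so g(0) = 0.940 > 0 and g(1) = -1.235 < 0.
Binary case is linear: z₁(K₁−1)(1+ψ₁(K₂−1)) + z₂(K₂−1)(1+ψ₁(K₁−1)) = 0
⇒ ψ₁ = [z₁(K₁−1)+z₂(K₂−1)] / [−(K₁−1)(K₂−1)] = 0.9400/2.2274 = 0.422
Drum-1 compositions:
  A: x = 0.197, y = 0.791
  B: x = 0.803, y = 0.209
Drum-2 feed = drum-1 vapor: z₂ = (0.7913, 0.2087).
Drum 2:
Newton–Raphson from ψ₂ = 0.5:
  ψ₂ = 0.500: g = -0.0847, g' = -0.670 → ψ₂ = 0.374
  ψ₂ = 0.374: g = -0.0123, g' = -0.492 → ψ₂ = 0.348
Converged at ψ₂ = 0.348.
  A: x = 0.695, y = 0.973
  B: x = 0.305, y = 0.027

V/F (drum 2) = 0.348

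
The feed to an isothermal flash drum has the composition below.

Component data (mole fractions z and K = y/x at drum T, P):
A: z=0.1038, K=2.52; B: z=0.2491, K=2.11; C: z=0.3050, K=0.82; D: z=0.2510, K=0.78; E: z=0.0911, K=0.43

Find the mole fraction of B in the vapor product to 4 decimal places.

Rachford–Rice: g(V/F) = Σ zᵢ(Kᵢ−1)/(1+V/F(Kᵢ−1)) = 0.
Check two-phase: ΣzᵢKᵢ = 1.2722 > 1 and Σzᵢ/Kᵢ = 1.0649 > 1, so g(0) = 0.2722 > 0 and g(1) = -0.0649 < 0.
Newton–Raphson from V/F = 0.56:
  V/F = 0.5600: g = 0.05543, g' = -0.2786 → V/F = 0.7590
  V/F = 0.7590: g = 0.00193, g' = -0.2648 → V/F = 0.7663
Converged at V/F = 0.7663.
Compositions from xᵢ = zᵢ/(1+V/F(Kᵢ−1)), yᵢ = Kᵢxᵢ:
  A: x = 0.0480, y = 0.1208
  B: x = 0.1346, y = 0.2840
  C: x = 0.3538, y = 0.2901
  D: x = 0.3019, y = 0.2355
  E: x = 0.1617, y = 0.0696

y_B = 0.2840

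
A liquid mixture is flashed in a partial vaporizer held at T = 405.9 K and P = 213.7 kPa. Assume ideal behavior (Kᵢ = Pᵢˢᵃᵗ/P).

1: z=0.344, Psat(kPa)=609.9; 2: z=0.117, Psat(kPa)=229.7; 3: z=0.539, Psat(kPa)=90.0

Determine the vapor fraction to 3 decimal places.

ψ = 0.356

Raoult's law: Kᵢ = Pᵢˢᵃᵗ/P = Pᵢˢᵃᵗ/213.7.
  K_1 = 609.9/213.7 = 2.85400, K_2 = 229.7/213.7 = 1.07487, K_3 = 90.0/213.7 = 0.42115
Let ψ = V/F and solve Σ zᵢ(Kᵢ−1)/(1+ψ(Kᵢ−1)) = 0.
Feasibility: ΣzᵢKᵢ = 1.335, Σzᵢ/Kᵢ = 1.509 — both > 1, two phases present.
Newton–Raphson from ψ = 0.52:
  ψ = 0.520: g = -0.1132, g' = -0.677 → ψ = 0.353
  ψ = 0.353: g = 0.0021, g' = -0.718 → ψ = 0.356
Converged at ψ = 0.356.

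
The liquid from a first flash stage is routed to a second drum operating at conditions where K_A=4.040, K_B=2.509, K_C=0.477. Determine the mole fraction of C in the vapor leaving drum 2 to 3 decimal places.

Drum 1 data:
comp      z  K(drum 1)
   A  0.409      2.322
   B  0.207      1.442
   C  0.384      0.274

Drum 1:
Material balance + equilibrium reduce to Σ zᵢ(Kᵢ−1)/(1+ψ₁(Kᵢ−1)) = 0.
Feasibility: ΣzᵢKᵢ = 1.353, Σzᵢ/Kᵢ = 1.721 — both > 1, two phases present.
Iterate (Newton) starting at ψ₁ = 0.35:
  ψ₁ = 0.350: g = 0.0751, g' = -0.728 → ψ₁ = 0.453
  ψ₁ = 0.453: g = -0.0011, g' = -0.757 → ψ₁ = 0.452
Converged at ψ₁ = 0.452.
Drum-1 compositions:
  A: x = 0.256, y = 0.595
  B: x = 0.173, y = 0.249
  C: x = 0.571, y = 0.157
Drum-2 feed = drum-1 liquid: z₂ = (0.2561, 0.1726, 0.5714).
Drum 2:
Let ψ₂ = V/F and solve Σ zᵢ(Kᵢ−1)/(1+ψ₂(Kᵢ−1)) = 0.
Check two-phase: ΣzᵢKᵢ = 1.740 > 1 and Σzᵢ/Kᵢ = 1.330 > 1, so g(0) = 0.740 > 0 and g(1) = -0.330 < 0.
Newton iteration, ψ₂⁰ = 0.5:
  ψ₂ = 0.500: g = 0.0527, g' = -0.787 → ψ₂ = 0.567
  ψ₂ = 0.567: g = 0.0014, g' = -0.749 → ψ₂ = 0.569
Converged at ψ₂ = 0.569.
  A: x = 0.094, y = 0.379
  B: x = 0.093, y = 0.233
  C: x = 0.813, y = 0.388

y_C (drum 2) = 0.388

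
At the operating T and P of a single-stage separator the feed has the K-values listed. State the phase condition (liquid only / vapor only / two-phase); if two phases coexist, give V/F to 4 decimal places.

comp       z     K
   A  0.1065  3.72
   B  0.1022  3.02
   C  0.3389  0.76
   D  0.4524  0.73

two-phase, V/F = 0.4745

ΣzᵢKᵢ = 1.2926; Σzᵢ/Kᵢ = 1.1281.
Both exceed 1, so a two-phase solution exists.
Newton iteration, ψ⁰ = 0.68:
  ψ = 0.6800: g = -0.05819, g' = -0.2484 → ψ = 0.4458
  ψ = 0.4458: g = 0.00962, g' = -0.3435 → ψ = 0.4738
  ψ = 0.4738: g = 0.00023, g' = -0.3275 → ψ = 0.4745
Converged at ψ = 0.4745.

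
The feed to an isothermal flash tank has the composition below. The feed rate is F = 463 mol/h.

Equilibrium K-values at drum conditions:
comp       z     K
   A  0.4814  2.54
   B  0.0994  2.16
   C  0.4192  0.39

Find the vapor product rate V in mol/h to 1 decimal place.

Let ψ = V/F and solve Σ zᵢ(Kᵢ−1)/(1+ψ(Kᵢ−1)) = 0.
Feasibility: ΣzᵢKᵢ = 1.6009, Σzᵢ/Kᵢ = 1.3104 — both > 1, two phases present.
Newton iteration, ψ⁰ = 0.49:
  ψ = 0.4900: g = 0.13131, g' = -0.7426 → ψ = 0.6668
  ψ = 0.6668: g = -0.00028, g' = -0.7636 → ψ = 0.6665
Converged at ψ = 0.6665.
Then V = ψ·F = 0.6665·463 = 308.6 mol/h and L = F − V = 154.4 mol/h.

V = 308.6 mol/h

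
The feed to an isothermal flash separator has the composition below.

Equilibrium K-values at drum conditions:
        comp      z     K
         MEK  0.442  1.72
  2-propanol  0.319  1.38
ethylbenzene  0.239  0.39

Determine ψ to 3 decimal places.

Iterate (Newton) starting at ψ = 0.5:
  ψ = 0.500: g = 0.1261, g' = -0.341 → ψ = 0.870
  ψ = 0.870: g = -0.0240, g' = -0.517 → ψ = 0.824
  ψ = 0.824: g = -0.0010, g' = -0.476 → ψ = 0.822
Converged at ψ = 0.822.

ψ = 0.822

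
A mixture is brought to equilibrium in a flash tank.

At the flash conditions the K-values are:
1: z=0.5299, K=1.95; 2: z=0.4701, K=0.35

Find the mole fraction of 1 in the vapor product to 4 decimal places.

y_1 = 0.7922

Rachford–Rice: g(β) = Σ zᵢ(Kᵢ−1)/(1+β(Kᵢ−1)) = 0.
Check two-phase: ΣzᵢKᵢ = 1.1978 > 1 and Σzᵢ/Kᵢ = 1.6149 > 1, so g(0) = 0.1978 > 0 and g(1) = -0.6149 < 0.
Binary case is linear: z₁(K₁−1)(1+β(K₂−1)) + z₂(K₂−1)(1+β(K₁−1)) = 0
⇒ β = [z₁(K₁−1)+z₂(K₂−1)] / [−(K₁−1)(K₂−1)] = 0.19784/0.61750 = 0.3204
Compositions from xᵢ = zᵢ/(1+β(Kᵢ−1)), yᵢ = Kᵢxᵢ:
  1: x = 0.4063, y = 0.7922
  2: x = 0.5937, y = 0.2078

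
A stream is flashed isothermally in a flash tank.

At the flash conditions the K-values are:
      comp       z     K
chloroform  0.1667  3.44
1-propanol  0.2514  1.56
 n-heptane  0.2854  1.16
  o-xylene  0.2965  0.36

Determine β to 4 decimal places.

β = 0.6076

Material balance + equilibrium reduce to Σ zᵢ(Kᵢ−1)/(1+β(Kᵢ−1)) = 0.
Feasibility: ΣzᵢKᵢ = 1.4034, Σzᵢ/Kᵢ = 1.2793 — both > 1, two phases present.
Newton–Raphson from β = 0.5:
  β = 0.5000: g = 0.05643, g' = -0.5184 → β = 0.6089
  β = 0.6089: g = -0.00067, g' = -0.5366 → β = 0.6076
Converged at β = 0.6076.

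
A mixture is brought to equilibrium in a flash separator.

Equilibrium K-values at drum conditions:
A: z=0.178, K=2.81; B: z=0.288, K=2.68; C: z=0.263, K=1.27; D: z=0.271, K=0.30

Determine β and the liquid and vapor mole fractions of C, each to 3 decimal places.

β = 0.762, x_C = 0.218, y_C = 0.277

Rachford–Rice: g(β) = Σ zᵢ(Kᵢ−1)/(1+β(Kᵢ−1)) = 0.
Check two-phase: ΣzᵢKᵢ = 1.687 > 1 and Σzᵢ/Kᵢ = 1.281 > 1, so g(0) = 0.687 > 0 and g(1) = -0.281 < 0.
Newton iteration, β⁰ = 0.53:
  β = 0.530: g = 0.1809, g' = -0.730 → β = 0.778
  β = 0.778: g = -0.0143, g' = -0.907 → β = 0.762
Converged at β = 0.762.
Compositions from xᵢ = zᵢ/(1+β(Kᵢ−1)), yᵢ = Kᵢxᵢ:
  A: x = 0.075, y = 0.210
  B: x = 0.126, y = 0.339
  C: x = 0.218, y = 0.277
  D: x = 0.581, y = 0.174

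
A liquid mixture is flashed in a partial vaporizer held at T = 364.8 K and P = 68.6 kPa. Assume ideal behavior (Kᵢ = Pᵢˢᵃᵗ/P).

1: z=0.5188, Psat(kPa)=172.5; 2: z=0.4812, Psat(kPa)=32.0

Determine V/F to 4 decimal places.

V/F = 0.6547

Raoult's law: Kᵢ = Pᵢˢᵃᵗ/P = Pᵢˢᵃᵗ/68.6.
  K_1 = 172.5/68.6 = 2.514577, K_2 = 32.0/68.6 = 0.466472
Rachford–Rice: g(V/F) = Σ zᵢ(Kᵢ−1)/(1+V/F(Kᵢ−1)) = 0.
g(0) = ΣzᵢKᵢ − 1 = 0.5290 and g(1) = 1 − Σzᵢ/Kᵢ = -0.2379, so a root lies in (0, 1).
Binary case is linear: z₁(K₁−1)(1+V/F(K₂−1)) + z₂(K₂−1)(1+V/F(K₁−1)) = 0
⇒ V/F = [z₁(K₁−1)+z₂(K₂−1)] / [−(K₁−1)(K₂−1)] = 0.52903/0.80807 = 0.6547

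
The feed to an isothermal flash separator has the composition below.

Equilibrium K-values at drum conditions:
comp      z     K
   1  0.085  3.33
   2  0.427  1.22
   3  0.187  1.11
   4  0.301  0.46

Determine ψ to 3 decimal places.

ψ = 0.404

Material balance + equilibrium reduce to Σ zᵢ(Kᵢ−1)/(1+ψ(Kᵢ−1)) = 0.
g(0) = ΣzᵢKᵢ − 1 = 0.150 and g(1) = 1 − Σzᵢ/Kᵢ = -0.198, so a root lies in (0, 1).
Iterate (Newton) starting at ψ = 0.5:
  ψ = 0.500: g = -0.0271, g' = -0.282 → ψ = 0.404
Converged at ψ = 0.404.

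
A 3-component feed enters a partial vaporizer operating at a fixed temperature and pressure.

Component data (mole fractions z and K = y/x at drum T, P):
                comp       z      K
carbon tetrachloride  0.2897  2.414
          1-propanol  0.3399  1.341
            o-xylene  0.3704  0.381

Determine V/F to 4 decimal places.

Material balance + equilibrium reduce to Σ zᵢ(Kᵢ−1)/(1+V/F(Kᵢ−1)) = 0.
g(0) = ΣzᵢKᵢ − 1 = 0.2963 and g(1) = 1 − Σzᵢ/Kᵢ = -0.3457, so a root lies in (0, 1).
Newton–Raphson from V/F = 0.67:
  V/F = 0.6700: g = -0.08704, g' = -0.5933 → V/F = 0.5233
  V/F = 0.5233: g = -0.00533, g' = -0.5303 → V/F = 0.5132
Converged at V/F = 0.5132.

V/F = 0.5132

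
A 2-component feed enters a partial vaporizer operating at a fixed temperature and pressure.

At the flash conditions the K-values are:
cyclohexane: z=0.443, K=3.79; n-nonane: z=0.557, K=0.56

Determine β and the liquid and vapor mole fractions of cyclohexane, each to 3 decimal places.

Let β = V/F and solve Σ zᵢ(Kᵢ−1)/(1+β(Kᵢ−1)) = 0.
g(0) = ΣzᵢKᵢ − 1 = 0.991 and g(1) = 1 − Σzᵢ/Kᵢ = -0.112, so a root lies in (0, 1).
Binary case is linear: z₁(K₁−1)(1+β(K₂−1)) + z₂(K₂−1)(1+β(K₁−1)) = 0
⇒ β = [z₁(K₁−1)+z₂(K₂−1)] / [−(K₁−1)(K₂−1)] = 0.9909/1.2276 = 0.807
Compositions from xᵢ = zᵢ/(1+β(Kᵢ−1)), yᵢ = Kᵢxᵢ:
  cyclohexane: x = 0.136, y = 0.516
  n-nonane: x = 0.864, y = 0.484

β = 0.807, x_cyclohexane = 0.136, y_cyclohexane = 0.516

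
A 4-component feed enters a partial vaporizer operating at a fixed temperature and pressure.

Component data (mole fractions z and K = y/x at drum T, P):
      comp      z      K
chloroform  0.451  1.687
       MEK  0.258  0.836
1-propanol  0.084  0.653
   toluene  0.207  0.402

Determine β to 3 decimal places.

Let β = V/F and solve Σ zᵢ(Kᵢ−1)/(1+β(Kᵢ−1)) = 0.
Check two-phase: ΣzᵢKᵢ = 1.115 > 1 and Σzᵢ/Kᵢ = 1.220 > 1, so g(0) = 0.115 > 0 and g(1) = -0.220 < 0.
Iterate (Newton) starting at β = 0.36:
  β = 0.360: g = 0.0124, g' = -0.278 → β = 0.405
  β = 0.405: g = -0.0001, g' = -0.281 → β = 0.404
Converged at β = 0.404.

β = 0.404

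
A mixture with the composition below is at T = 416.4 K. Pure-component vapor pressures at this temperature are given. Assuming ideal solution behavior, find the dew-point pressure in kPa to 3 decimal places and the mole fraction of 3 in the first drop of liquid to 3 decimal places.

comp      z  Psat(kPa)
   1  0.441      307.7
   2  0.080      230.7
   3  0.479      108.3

Pdew = 161.215 kPa, x_3 = 0.713

At the dew point ψ → 1, so Σzᵢ/Kᵢ = 1 with Kᵢ = Pᵢˢᵃᵗ/P ⇒ 1/P = Σzᵢ/Pᵢˢᵃᵗ.
1/P = 0.441/307.7 + 0.080/230.7 + 0.479/108.3 = 0.006203 ⇒ P = 161.215 kPa
xᵢ = zᵢP/Pᵢˢᵃᵗ ⇒ x_3 = 0.479·161.215/108.3 = 0.713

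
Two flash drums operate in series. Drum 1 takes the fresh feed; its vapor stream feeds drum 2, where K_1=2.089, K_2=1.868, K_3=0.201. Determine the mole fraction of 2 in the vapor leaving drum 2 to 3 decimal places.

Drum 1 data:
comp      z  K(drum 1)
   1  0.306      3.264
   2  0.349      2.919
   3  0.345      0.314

Drum 1:
Iterate (Newton) starting at ψ₁ = 0.5:
  ψ₁ = 0.500: g = 0.3065, g' = -1.056 → ψ₁ = 0.790
  ψ₁ = 0.790: g = -0.0024, g' = -1.179 → ψ₁ = 0.788
Converged at ψ₁ = 0.788.
Drum-1 compositions:
  1: x = 0.110, y = 0.359
  2: x = 0.139, y = 0.405
  3: x = 0.751, y = 0.236
Drum-2 feed = drum-1 vapor: z₂ = (0.3587, 0.4054, 0.2359).
Drum 2:
Newton–Raphson from ψ₂ = 0.5:
  ψ₂ = 0.500: g = 0.1845, g' = -0.744 → ψ₂ = 0.748
  ψ₂ = 0.748: g = -0.0395, g' = -1.171 → ψ₂ = 0.714
  ψ₂ = 0.714: g = -0.0018, g' = -1.067 → ψ₂ = 0.712
Converged at ψ₂ = 0.712.
  1: x = 0.202, y = 0.422
  2: x = 0.251, y = 0.468
  3: x = 0.547, y = 0.110

y_2 (drum 2) = 0.468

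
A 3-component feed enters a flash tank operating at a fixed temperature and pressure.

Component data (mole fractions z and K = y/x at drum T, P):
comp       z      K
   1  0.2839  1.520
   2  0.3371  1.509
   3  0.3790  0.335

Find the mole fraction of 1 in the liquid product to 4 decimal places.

x_1 = 0.2576

Let ψ = V/F and solve Σ zᵢ(Kᵢ−1)/(1+ψ(Kᵢ−1)) = 0.
Check two-phase: ΣzᵢKᵢ = 1.0672 > 1 and Σzᵢ/Kᵢ = 1.5415 > 1, so g(0) = 0.0672 > 0 and g(1) = -0.5415 < 0.
Newton iteration, ψ⁰ = 0.5:
  ψ = 0.5000: g = -0.12364, g' = -0.4800 → ψ = 0.2424
  ψ = 0.2424: g = -0.01664, g' = -0.3680 → ψ = 0.1972
  ψ = 0.1972: g = -0.00025, g' = -0.3573 → ψ = 0.1965
Converged at ψ = 0.1965.
Compositions from xᵢ = zᵢ/(1+ψ(Kᵢ−1)), yᵢ = Kᵢxᵢ:
  1: x = 0.2576, y = 0.3915
  2: x = 0.3064, y = 0.4624
  3: x = 0.4360, y = 0.1461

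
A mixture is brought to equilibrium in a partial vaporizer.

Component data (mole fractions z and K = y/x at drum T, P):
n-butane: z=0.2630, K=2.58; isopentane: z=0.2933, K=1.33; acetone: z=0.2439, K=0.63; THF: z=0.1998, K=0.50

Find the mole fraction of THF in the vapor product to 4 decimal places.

y_THF = 0.1538

Let ψ = V/F and solve Σ zᵢ(Kᵢ−1)/(1+ψ(Kᵢ−1)) = 0.
Feasibility: ΣzᵢKᵢ = 1.3222, Σzᵢ/Kᵢ = 1.1092 — both > 1, two phases present.
Newton–Raphson from ψ = 0.5:
  ψ = 0.5000: g = 0.07130, g' = -0.3675 → ψ = 0.6940
  ψ = 0.6940: g = 0.00255, g' = -0.3481 → ψ = 0.7013
Converged at ψ = 0.7013.
Compositions from xᵢ = zᵢ/(1+ψ(Kᵢ−1)), yᵢ = Kᵢxᵢ:
  n-butane: x = 0.1248, y = 0.3219
  isopentane: x = 0.2382, y = 0.3168
  acetone: x = 0.3294, y = 0.2075
  THF: x = 0.3077, y = 0.1538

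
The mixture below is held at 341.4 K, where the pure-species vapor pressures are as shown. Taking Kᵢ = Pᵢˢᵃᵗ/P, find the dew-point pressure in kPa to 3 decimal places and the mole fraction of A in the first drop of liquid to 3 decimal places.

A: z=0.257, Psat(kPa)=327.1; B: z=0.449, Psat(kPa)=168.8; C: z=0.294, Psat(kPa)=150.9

At the dew point ψ → 1, so Σzᵢ/Kᵢ = 1 with Kᵢ = Pᵢˢᵃᵗ/P ⇒ 1/P = Σzᵢ/Pᵢˢᵃᵗ.
1/P = 0.257/327.1 + 0.449/168.8 + 0.294/150.9 = 0.005394 ⇒ P = 185.393 kPa
xᵢ = zᵢP/Pᵢˢᵃᵗ ⇒ x_A = 0.257·185.393/327.1 = 0.146

Pdew = 185.393 kPa, x_A = 0.146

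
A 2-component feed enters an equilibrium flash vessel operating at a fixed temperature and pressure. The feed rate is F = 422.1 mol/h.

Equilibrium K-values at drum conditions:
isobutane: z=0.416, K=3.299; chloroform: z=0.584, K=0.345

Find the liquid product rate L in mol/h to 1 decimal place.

Rachford–Rice: g(β) = Σ zᵢ(Kᵢ−1)/(1+β(Kᵢ−1)) = 0.
Check two-phase: ΣzᵢKᵢ = 1.574 > 1 and Σzᵢ/Kᵢ = 1.819 > 1, so g(0) = 0.574 > 0 and g(1) = -0.819 < 0.
Binary case is linear: z₁(K₁−1)(1+β(K₂−1)) + z₂(K₂−1)(1+β(K₁−1)) = 0
⇒ β = [z₁(K₁−1)+z₂(K₂−1)] / [−(K₁−1)(K₂−1)] = 0.5739/1.5058 = 0.381
Then V = β·F = 0.3811·422.1 = 160.9 mol/h and L = F − V = 261.2 mol/h.

L = 261.2 mol/h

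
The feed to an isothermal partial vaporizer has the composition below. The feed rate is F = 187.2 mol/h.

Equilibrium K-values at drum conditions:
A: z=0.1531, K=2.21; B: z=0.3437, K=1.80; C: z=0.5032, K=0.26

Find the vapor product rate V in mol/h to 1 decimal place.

Let β = V/F and solve Σ zᵢ(Kᵢ−1)/(1+β(Kᵢ−1)) = 0.
Feasibility: ΣzᵢKᵢ = 1.0878, Σzᵢ/Kᵢ = 2.1956 — both > 1, two phases present.
Newton–Raphson from β = 0.53:
  β = 0.5300: g = -0.30669, g' = -0.9376 → β = 0.2029
  β = 0.2029: g = -0.05286, g' = -0.6888 → β = 0.1262
  β = 0.1262: g = -0.00024, g' = -0.6854 → β = 0.1258
Converged at β = 0.1258.
Then V = β·F = 0.1258·187.2 = 23.6 mol/h and L = F − V = 163.6 mol/h.

V = 23.6 mol/h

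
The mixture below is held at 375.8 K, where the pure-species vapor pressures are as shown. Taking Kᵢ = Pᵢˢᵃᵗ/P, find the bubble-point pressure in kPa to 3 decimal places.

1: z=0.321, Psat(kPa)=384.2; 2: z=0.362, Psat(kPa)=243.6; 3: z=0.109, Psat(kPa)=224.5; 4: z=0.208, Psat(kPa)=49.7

Pbub = 246.320 kPa

At the bubble point ψ → 0, so ΣzᵢKᵢ = 1 with Kᵢ = Pᵢˢᵃᵗ/P ⇒ P = ΣzᵢPᵢˢᵃᵗ.
P = 0.321·384.2 + 0.362·243.6 + 0.109·224.5 + 0.208·49.7 = 246.320 kPa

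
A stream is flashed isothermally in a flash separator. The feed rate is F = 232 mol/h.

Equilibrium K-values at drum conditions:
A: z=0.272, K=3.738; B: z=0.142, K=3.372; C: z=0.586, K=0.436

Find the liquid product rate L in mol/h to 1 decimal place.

Newton iteration, ψ⁰ = 0.5:
  ψ = 0.500: g = 0.0081, g' = -0.892 → ψ = 0.509
Converged at ψ = 0.509.
Then V = ψ·F = 0.5092·232 = 118.1 mol/h and L = F − V = 113.9 mol/h.

L = 113.9 mol/h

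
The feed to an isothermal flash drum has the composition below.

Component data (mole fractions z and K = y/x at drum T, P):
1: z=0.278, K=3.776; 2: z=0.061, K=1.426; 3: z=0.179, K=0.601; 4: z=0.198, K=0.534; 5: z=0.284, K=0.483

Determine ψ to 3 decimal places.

Newton–Raphson from ψ = 0.54:
  ψ = 0.540: g = -0.0881, g' = -0.620 → ψ = 0.398
  ψ = 0.398: g = 0.0059, g' = -0.717 → ψ = 0.406
Converged at ψ = 0.406.

ψ = 0.406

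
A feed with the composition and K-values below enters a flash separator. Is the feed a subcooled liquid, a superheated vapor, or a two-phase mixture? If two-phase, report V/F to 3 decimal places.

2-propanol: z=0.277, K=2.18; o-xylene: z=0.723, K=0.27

ΣzᵢKᵢ = 0.799; Σzᵢ/Kᵢ = 2.805.
Since ΣzᵢKᵢ < 1 the mixture is below its bubble point — single liquid phase.

subcooled liquid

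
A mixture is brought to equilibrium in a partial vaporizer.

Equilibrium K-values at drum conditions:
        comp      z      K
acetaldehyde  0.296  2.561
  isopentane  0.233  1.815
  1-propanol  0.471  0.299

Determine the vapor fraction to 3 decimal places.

ψ = 0.361

Rachford–Rice: g(ψ) = Σ zᵢ(Kᵢ−1)/(1+ψ(Kᵢ−1)) = 0.
Feasibility: ΣzᵢKᵢ = 1.322, Σzᵢ/Kᵢ = 1.819 — both > 1, two phases present.
Newton iteration, ψ⁰ = 0.5:
  ψ = 0.500: g = -0.1139, g' = -0.854 → ψ = 0.367
  ψ = 0.367: g = -0.0043, g' = -0.803 → ψ = 0.361
Converged at ψ = 0.361.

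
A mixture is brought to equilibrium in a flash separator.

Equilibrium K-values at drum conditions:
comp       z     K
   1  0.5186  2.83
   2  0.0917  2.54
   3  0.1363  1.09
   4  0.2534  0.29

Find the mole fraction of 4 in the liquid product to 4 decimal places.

x_4 = 0.6291

Rachford–Rice: g(β) = Σ zᵢ(Kᵢ−1)/(1+β(Kᵢ−1)) = 0.
Check two-phase: ΣzᵢKᵢ = 1.9226 > 1 and Σzᵢ/Kᵢ = 1.2182 > 1, so g(0) = 0.9226 > 0 and g(1) = -0.2182 < 0.
Newton iteration, β⁰ = 0.68:
  β = 0.6800: g = 0.15553, g' = -0.8752 → β = 0.8577
  β = 0.8577: g = -0.01854, g' = -1.1398 → β = 0.8414
  β = 0.8414: g = -0.00033, g' = -1.0996 → β = 0.8411
Converged at β = 0.8411.
Compositions from xᵢ = zᵢ/(1+β(Kᵢ−1)), yᵢ = Kᵢxᵢ:
  1: x = 0.2042, y = 0.5780
  2: x = 0.0400, y = 0.1015
  3: x = 0.1267, y = 0.1381
  4: x = 0.6291, y = 0.1824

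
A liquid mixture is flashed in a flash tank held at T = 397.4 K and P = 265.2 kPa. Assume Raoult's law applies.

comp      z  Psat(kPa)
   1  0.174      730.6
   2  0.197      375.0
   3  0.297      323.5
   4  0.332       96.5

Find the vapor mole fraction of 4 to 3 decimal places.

Raoult's law: Kᵢ = Pᵢˢᵃᵗ/P = Pᵢˢᵃᵗ/265.2.
  K_1 = 730.6/265.2 = 2.75490, K_2 = 375.0/265.2 = 1.41403, K_3 = 323.5/265.2 = 1.21983, K_4 = 96.5/265.2 = 0.36388
Material balance + equilibrium reduce to Σ zᵢ(Kᵢ−1)/(1+ψ(Kᵢ−1)) = 0.
g(0) = ΣzᵢKᵢ − 1 = 0.241 and g(1) = 1 − Σzᵢ/Kᵢ = -0.358, so a root lies in (0, 1).
Newton–Raphson from ψ = 0.6:
  ψ = 0.600: g = -0.0698, g' = -0.511 → ψ = 0.464
  ψ = 0.464: g = -0.0034, g' = -0.469 → ψ = 0.456
Converged at ψ = 0.456.
Compositions from xᵢ = zᵢ/(1+ψ(Kᵢ−1)), yᵢ = Kᵢxᵢ:
  1: x = 0.097, y = 0.266
  2: x = 0.166, y = 0.234
  3: x = 0.270, y = 0.329
  4: x = 0.468, y = 0.170

y_4 = 0.170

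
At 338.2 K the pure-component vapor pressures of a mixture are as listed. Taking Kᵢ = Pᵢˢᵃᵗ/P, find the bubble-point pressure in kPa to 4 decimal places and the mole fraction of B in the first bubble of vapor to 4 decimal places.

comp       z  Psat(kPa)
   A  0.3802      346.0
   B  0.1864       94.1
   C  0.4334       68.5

At the bubble point ψ → 0, so ΣzᵢKᵢ = 1 with Kᵢ = Pᵢˢᵃᵗ/P ⇒ P = ΣzᵢPᵢˢᵃᵗ.
P = 0.3802·346.0 + 0.1864·94.1 + 0.4334·68.5 = 178.7773 kPa
yᵢ = zᵢPᵢˢᵃᵗ/P ⇒ y_B = 0.1864·94.1/178.7773 = 0.0981

Pbub = 178.7773 kPa, y_B = 0.0981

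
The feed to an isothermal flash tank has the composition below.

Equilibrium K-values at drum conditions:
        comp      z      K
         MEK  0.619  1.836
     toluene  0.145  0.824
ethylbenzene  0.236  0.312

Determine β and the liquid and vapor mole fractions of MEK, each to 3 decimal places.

β = 0.673, x_MEK = 0.396, y_MEK = 0.727

Iterate (Newton) starting at β = 0.39:
  β = 0.390: g = 0.1409, g' = -0.460 → β = 0.696
  β = 0.696: g = -0.0138, g' = -0.590 → β = 0.673
Converged at β = 0.673.
Compositions from xᵢ = zᵢ/(1+β(Kᵢ−1)), yᵢ = Kᵢxᵢ:
  MEK: x = 0.396, y = 0.727
  toluene: x = 0.164, y = 0.136
  ethylbenzene: x = 0.439, y = 0.137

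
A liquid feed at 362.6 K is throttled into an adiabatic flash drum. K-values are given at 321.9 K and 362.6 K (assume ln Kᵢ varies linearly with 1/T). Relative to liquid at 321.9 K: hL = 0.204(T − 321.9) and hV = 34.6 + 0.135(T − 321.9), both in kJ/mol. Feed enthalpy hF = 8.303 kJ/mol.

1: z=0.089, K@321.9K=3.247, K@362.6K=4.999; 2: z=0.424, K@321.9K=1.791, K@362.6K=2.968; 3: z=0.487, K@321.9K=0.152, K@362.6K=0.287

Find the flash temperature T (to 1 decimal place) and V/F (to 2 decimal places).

Adiabatic flash: solve Rachford–Rice at each trial T, then check hF = ψ·hV(T) + (1−ψ)·hL(T).
  T = 321.9 K: K = (3.247, 1.791, 0.152), RR gives ψ = 0.124, H_out = 4.303 kJ/mol
  T = 362.6 K: K = (4.999, 2.968, 0.287), RR gives ψ = 0.500, H_out = 24.189 kJ/mol
  T = 342.2 K: K = (4.079, 2.339, 0.213), RR gives ψ = 0.340, H_out = 15.441 kJ/mol
  T = 332.0 K: K = (3.650, 2.054, 0.181), RR gives ψ = 0.244, H_out = 10.328 kJ/mol
  T = 326.9 K: K = (3.444, 1.919, 0.166), RR gives ψ = 0.187, H_out = 7.436 kJ/mol
  T = 329.4 K: K = (3.544, 1.984, 0.173), RR gives ψ = 0.216, H_out = 8.888 kJ/mol
  T = 328.1 K: K = (3.492, 1.950, 0.169), RR gives ψ = 0.201, H_out = 8.141 kJ/mol
Linear interpolation between T = 328.1 (H_out = 8.141) and T = 329.4 (H_out = 8.888) on hF = 8.303 gives T ≈ 328.4 K, at which ψ = 0.20.

T = 328.4 K, V/F = 0.20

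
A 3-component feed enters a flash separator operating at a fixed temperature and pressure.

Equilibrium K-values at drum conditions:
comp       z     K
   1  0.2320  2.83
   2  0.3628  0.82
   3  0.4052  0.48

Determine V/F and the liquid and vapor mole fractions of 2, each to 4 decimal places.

V/F = 0.2141, x_2 = 0.3773, y_2 = 0.3094

Material balance + equilibrium reduce to Σ zᵢ(Kᵢ−1)/(1+V/F(Kᵢ−1)) = 0.
Feasibility: ΣzᵢKᵢ = 1.1486, Σzᵢ/Kᵢ = 1.3686 — both > 1, two phases present.
Iterate (Newton) starting at V/F = 0.35:
  V/F = 0.3500: g = -0.06848, g' = -0.4658 → V/F = 0.2030
  V/F = 0.2030: g = 0.00621, g' = -0.5627 → V/F = 0.2140
  V/F = 0.2140: g = 0.00006, g' = -0.5526 → V/F = 0.2141
Converged at V/F = 0.2141.
Compositions from xᵢ = zᵢ/(1+V/F(Kᵢ−1)), yᵢ = Kᵢxᵢ:
  1: x = 0.1667, y = 0.4717
  2: x = 0.3773, y = 0.3094
  3: x = 0.4560, y = 0.2189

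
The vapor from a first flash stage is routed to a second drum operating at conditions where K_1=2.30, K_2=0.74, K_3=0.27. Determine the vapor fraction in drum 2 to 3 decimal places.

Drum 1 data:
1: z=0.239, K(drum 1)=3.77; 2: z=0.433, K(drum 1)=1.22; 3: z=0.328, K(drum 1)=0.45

V/F (drum 2) = 0.149

Drum 1:
Material balance + equilibrium reduce to Σ zᵢ(Kᵢ−1)/(1+ψ₁(Kᵢ−1)) = 0.
Check two-phase: ΣzᵢKᵢ = 1.577 > 1 and Σzᵢ/Kᵢ = 1.147 > 1, so g(0) = 0.577 > 0 and g(1) = -0.147 < 0.
Iterate (Newton) starting at ψ₁ = 0.62:
  ψ₁ = 0.620: g = 0.0537, g' = -0.493 → ψ₁ = 0.729
Converged at ψ₁ = 0.729.
Drum-1 compositions:
  1: x = 0.079, y = 0.298
  2: x = 0.373, y = 0.455
  3: x = 0.548, y = 0.246
Drum-2 feed = drum-1 vapor: z₂ = (0.2983, 0.4552, 0.2465).
Drum 2:
Newton–Raphson from ψ₂ = 0.5:
  ψ₂ = 0.500: g = -0.1844, g' = -0.552 → ψ₂ = 0.166
  ψ₂ = 0.166: g = -0.0093, g' = -0.545 → ψ₂ = 0.149
Converged at ψ₂ = 0.149.
  1: x = 0.250, y = 0.575
  2: x = 0.474, y = 0.350
  3: x = 0.277, y = 0.075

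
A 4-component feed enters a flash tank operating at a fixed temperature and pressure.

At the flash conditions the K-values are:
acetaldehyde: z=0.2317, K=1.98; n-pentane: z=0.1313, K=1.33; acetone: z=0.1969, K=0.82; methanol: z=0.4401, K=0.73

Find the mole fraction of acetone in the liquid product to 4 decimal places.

x_acetone = 0.2200

Newton–Raphson from ψ = 0.4:
  ψ = 0.4000: g = 0.02999, g' = -0.1737 → ψ = 0.5726
  ψ = 0.5726: g = 0.00181, g' = -0.1542 → ψ = 0.5844
Converged at ψ = 0.5844.
Compositions from xᵢ = zᵢ/(1+ψ(Kᵢ−1)), yᵢ = Kᵢxᵢ:
  acetaldehyde: x = 0.1473, y = 0.2917
  n-pentane: x = 0.1101, y = 0.1464
  acetone: x = 0.2200, y = 0.1804
  methanol: x = 0.5226, y = 0.3815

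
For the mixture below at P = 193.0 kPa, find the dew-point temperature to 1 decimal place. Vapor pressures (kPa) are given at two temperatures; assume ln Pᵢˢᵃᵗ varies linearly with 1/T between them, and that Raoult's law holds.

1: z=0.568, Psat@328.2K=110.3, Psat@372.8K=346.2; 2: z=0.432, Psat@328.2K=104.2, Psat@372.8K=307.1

T = 350.1 K

Dew-point temperature: Σzᵢ·P/Pᵢˢᵃᵗ(T) = 1. Interpolate ln Pᵢˢᵃᵗ = aᵢ + bᵢ/T.
  T = 328.2 K: ΣzᵢP/Pᵢˢᵃᵗ = 1.7940
  T = 372.8 K: ΣzᵢP/Pᵢˢᵃᵗ = 0.5881
  T = 350.5 K: ΣzᵢP/Pᵢˢᵃᵗ = 0.9913
  T = 339.4 K: ΣzᵢP/Pᵢˢᵃᵗ = 1.3188
  T = 344.9 K: ΣzᵢP/Pᵢˢᵃᵗ = 1.1422
  T = 347.7 K: ΣzᵢP/Pᵢˢᵃᵗ = 1.0635
  T = 349.1 K: ΣzᵢP/Pᵢˢᵃᵗ = 1.0266
  T = 349.8 K: ΣzᵢP/Pᵢˢᵃᵗ = 1.0087
Interpolating between 349.8 K and 350.5 K gives T ≈ 350.1 K.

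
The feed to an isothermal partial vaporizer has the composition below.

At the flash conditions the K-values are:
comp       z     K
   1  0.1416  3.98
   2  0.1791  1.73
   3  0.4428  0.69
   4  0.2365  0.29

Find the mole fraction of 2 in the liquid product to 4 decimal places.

x_2 = 0.1515

Let ψ = V/F and solve Σ zᵢ(Kᵢ−1)/(1+ψ(Kᵢ−1)) = 0.
g(0) = ΣzᵢKᵢ − 1 = 0.2475 and g(1) = 1 − Σzᵢ/Kᵢ = -0.5964, so a root lies in (0, 1).
Newton iteration, ψ⁰ = 0.5:
  ψ = 0.5000: g = -0.15753, g' = -0.6002 → ψ = 0.2375
  ψ = 0.2375: g = 0.00834, g' = -0.7225 → ψ = 0.2491
  ψ = 0.2491: g = 0.00008, g' = -0.7085 → ψ = 0.2492
Converged at ψ = 0.2492.
Compositions from xᵢ = zᵢ/(1+ψ(Kᵢ−1)), yᵢ = Kᵢxᵢ:
  1: x = 0.0813, y = 0.3234
  2: x = 0.1515, y = 0.2622
  3: x = 0.4799, y = 0.3311
  4: x = 0.2873, y = 0.0833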